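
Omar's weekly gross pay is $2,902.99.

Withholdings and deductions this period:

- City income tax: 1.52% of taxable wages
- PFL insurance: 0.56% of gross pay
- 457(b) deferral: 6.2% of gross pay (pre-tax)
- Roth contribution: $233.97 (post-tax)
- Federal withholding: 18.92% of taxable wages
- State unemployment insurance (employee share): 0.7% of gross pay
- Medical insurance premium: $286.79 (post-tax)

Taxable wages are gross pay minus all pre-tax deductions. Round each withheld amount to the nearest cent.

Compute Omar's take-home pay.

$1,609.08

457(b) deferral: $2,902.99 × 0.062 = $179.99
Taxable wages = $2,902.99 − $179.99 = $2,723.00
City income tax: $2,723.00 × 0.0152 = $41.39
Federal withholding: $2,723.00 × 0.1892 = $515.19
PFL insurance: $2,902.99 × 0.0056 = $16.26
State unemployment insurance (employee share): $2,902.99 × 0.007 = $20.32
Roth contribution: $233.97
Medical insurance premium: $286.79
Total deductions = $179.99 + $41.39 + $515.19 + $16.26 + $20.32 + $233.97 + $286.79 = $1,293.91
Net pay = $2,902.99 − $1,293.91 = $1,609.08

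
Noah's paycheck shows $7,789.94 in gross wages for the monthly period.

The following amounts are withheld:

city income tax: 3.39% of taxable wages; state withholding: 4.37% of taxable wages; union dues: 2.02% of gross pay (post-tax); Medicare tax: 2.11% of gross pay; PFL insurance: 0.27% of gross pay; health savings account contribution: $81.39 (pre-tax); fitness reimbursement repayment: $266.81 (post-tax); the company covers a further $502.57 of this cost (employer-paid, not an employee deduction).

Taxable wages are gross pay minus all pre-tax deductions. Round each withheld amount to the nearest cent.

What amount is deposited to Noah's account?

$6,500.80

Health savings account contribution: $81.39
Taxable wages = $7,789.94 − $81.39 = $7,708.55
City income tax: $7,708.55 × 0.0339 = $261.32
State withholding: $7,708.55 × 0.0437 = $336.86
Medicare tax: $7,789.94 × 0.0211 = $164.37
PFL insurance: $7,789.94 × 0.0027 = $21.03
Union dues: $7,789.94 × 0.0202 = $157.36
Fitness reimbursement repayment: $266.81
(Employer's $502.57 toward fitness reimbursement repayment is not withheld from the employee.)
Total deductions = $81.39 + $261.32 + $336.86 + $164.37 + $21.03 + $157.36 + $266.81 = $1,289.14
Net pay = $7,789.94 − $1,289.14 = $6,500.80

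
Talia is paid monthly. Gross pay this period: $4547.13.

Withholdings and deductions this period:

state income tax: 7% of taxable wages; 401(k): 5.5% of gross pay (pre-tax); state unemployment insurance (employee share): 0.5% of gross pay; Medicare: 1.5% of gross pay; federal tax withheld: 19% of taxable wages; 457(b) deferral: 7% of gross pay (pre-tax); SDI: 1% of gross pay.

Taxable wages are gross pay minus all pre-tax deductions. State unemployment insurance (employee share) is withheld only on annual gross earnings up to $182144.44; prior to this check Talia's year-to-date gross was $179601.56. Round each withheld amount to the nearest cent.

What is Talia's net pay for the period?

401(k): $4547.13 × 0.055 = $250.09
457(b) deferral: $4547.13 × 0.07 = $318.30
Pre-tax total = $250.09 + $318.30 = $568.39
Taxable wages = $4547.13 − $568.39 = $3978.74
State income tax: $3978.74 × 0.07 = $278.51
Federal tax withheld: $3978.74 × 0.19 = $755.96
Medicare: $4547.13 × 0.015 = $68.21
SDI: $4547.13 × 0.01 = $45.47
State unemployment insurance (employee share): only $182144.44 − $179601.56 = $2542.88 of this check is subject → $2542.88 × 0.005 = $12.71
Total deductions = $250.09 + $318.30 + $278.51 + $755.96 + $68.21 + $45.47 + $12.71 = $1729.25
Net pay = $4547.13 − $1729.25 = $2817.88

$2817.88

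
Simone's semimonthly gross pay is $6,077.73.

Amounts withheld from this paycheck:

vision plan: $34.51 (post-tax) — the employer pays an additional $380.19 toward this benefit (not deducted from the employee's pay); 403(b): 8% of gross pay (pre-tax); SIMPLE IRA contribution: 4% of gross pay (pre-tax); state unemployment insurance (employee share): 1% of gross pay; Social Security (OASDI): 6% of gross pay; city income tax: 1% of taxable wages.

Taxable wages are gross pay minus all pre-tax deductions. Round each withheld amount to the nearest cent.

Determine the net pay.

SIMPLE IRA contribution: $6,077.73 × 0.04 = $243.11
403(b): $6,077.73 × 0.08 = $486.22
Pre-tax total = $243.11 + $486.22 = $729.33
Taxable wages = $6,077.73 − $729.33 = $5,348.40
City income tax: $5,348.40 × 0.01 = $53.48
State unemployment insurance (employee share): $6,077.73 × 0.01 = $60.78
Social Security (OASDI): $6,077.73 × 0.06 = $364.66
Vision plan: $34.51
(Employer's $380.19 toward vision plan is not withheld from the employee.)
Total deductions = $243.11 + $486.22 + $53.48 + $60.78 + $364.66 + $34.51 = $1,242.76
Net pay = $6,077.73 − $1,242.76 = $4,834.97

$4,834.97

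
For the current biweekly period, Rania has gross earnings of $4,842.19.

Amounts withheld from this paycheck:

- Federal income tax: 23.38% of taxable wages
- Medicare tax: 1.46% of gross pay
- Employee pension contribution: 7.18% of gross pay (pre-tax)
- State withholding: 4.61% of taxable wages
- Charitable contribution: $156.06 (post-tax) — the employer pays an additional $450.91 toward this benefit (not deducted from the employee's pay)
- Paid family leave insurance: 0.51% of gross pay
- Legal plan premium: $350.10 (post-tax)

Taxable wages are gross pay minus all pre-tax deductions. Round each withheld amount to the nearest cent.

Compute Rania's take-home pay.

Employee pension contribution: $4,842.19 × 0.0718 = $347.67
Taxable wages = $4,842.19 − $347.67 = $4,494.52
State withholding: $4,494.52 × 0.0461 = $207.20
Federal income tax: $4,494.52 × 0.2338 = $1,050.82
Paid family leave insurance: $4,842.19 × 0.0051 = $24.70
Medicare tax: $4,842.19 × 0.0146 = $70.70
Legal plan premium: $350.10
Charitable contribution: $156.06
(Employer's $450.91 toward charitable contribution is not withheld from the employee.)
Total deductions = $347.67 + $207.20 + $1,050.82 + $24.70 + $70.70 + $350.10 + $156.06 = $2,207.25
Net pay = $4,842.19 − $2,207.25 = $2,634.94

$2,634.94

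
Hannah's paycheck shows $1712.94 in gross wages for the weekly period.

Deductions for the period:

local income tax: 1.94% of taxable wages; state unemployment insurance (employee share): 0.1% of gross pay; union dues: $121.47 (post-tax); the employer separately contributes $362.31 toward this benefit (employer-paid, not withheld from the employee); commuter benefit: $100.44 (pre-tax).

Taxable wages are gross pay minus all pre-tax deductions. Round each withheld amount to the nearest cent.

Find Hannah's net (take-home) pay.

$1458.04

Commuter benefit: $100.44
Taxable wages = $1712.94 − $100.44 = $1612.50
Local income tax: $1612.50 × 0.0194 = $31.28
State unemployment insurance (employee share): $1712.94 × 0.001 = $1.71
Union dues: $121.47
(Employer's $362.31 toward union dues is not withheld from the employee.)
Total deductions = $100.44 + $31.28 + $1.71 + $121.47 = $254.90
Net pay = $1712.94 − $254.90 = $1458.04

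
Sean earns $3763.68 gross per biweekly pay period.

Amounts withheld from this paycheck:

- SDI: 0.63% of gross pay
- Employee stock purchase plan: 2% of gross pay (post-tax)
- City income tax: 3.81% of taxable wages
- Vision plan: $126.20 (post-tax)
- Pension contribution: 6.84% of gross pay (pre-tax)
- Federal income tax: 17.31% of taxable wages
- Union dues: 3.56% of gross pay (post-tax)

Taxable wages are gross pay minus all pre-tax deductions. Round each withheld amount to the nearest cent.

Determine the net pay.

Pension contribution: $3763.68 × 0.0684 = $257.44
Taxable wages = $3763.68 − $257.44 = $3506.24
City income tax: $3506.24 × 0.0381 = $133.59
Federal income tax: $3506.24 × 0.1731 = $606.93
SDI: $3763.68 × 0.0063 = $23.71
Vision plan: $126.20
Union dues: $3763.68 × 0.0356 = $133.99
Employee stock purchase plan: $3763.68 × 0.02 = $75.27
Total deductions = $257.44 + $133.59 + $606.93 + $23.71 + $126.20 + $133.99 + $75.27 = $1357.13
Net pay = $3763.68 − $1357.13 = $2406.55

$2406.55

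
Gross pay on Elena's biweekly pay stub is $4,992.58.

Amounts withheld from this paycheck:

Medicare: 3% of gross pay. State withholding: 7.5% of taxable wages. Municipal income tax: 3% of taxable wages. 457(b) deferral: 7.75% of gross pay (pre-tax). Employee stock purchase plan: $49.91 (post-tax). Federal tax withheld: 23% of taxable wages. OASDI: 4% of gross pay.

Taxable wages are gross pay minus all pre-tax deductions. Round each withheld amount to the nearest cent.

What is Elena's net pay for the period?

$2,663.38

457(b) deferral: $4,992.58 × 0.0775 = $386.92
Taxable wages = $4,992.58 − $386.92 = $4,605.66
Municipal income tax: $4,605.66 × 0.03 = $138.17
State withholding: $4,605.66 × 0.075 = $345.42
Federal tax withheld: $4,605.66 × 0.23 = $1,059.30
Medicare: $4,992.58 × 0.03 = $149.78
OASDI: $4,992.58 × 0.04 = $199.70
Employee stock purchase plan: $49.91
Total deductions = $386.92 + $138.17 + $345.42 + $1,059.30 + $149.78 + $199.70 + $49.91 = $2,329.20
Net pay = $4,992.58 − $2,329.20 = $2,663.38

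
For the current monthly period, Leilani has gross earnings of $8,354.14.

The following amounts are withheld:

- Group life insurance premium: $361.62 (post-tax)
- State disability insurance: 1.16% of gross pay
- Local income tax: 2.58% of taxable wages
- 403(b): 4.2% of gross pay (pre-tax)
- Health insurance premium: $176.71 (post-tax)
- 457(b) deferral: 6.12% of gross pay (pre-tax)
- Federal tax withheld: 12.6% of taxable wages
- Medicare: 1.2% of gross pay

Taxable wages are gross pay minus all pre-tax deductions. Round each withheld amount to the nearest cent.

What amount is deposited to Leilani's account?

457(b) deferral: $8,354.14 × 0.0612 = $511.27
403(b): $8,354.14 × 0.042 = $350.87
Pre-tax total = $511.27 + $350.87 = $862.14
Taxable wages = $8,354.14 − $862.14 = $7,492.00
Local income tax: $7,492.00 × 0.0258 = $193.29
Federal tax withheld: $7,492.00 × 0.126 = $943.99
State disability insurance: $8,354.14 × 0.0116 = $96.91
Medicare: $8,354.14 × 0.012 = $100.25
Group life insurance premium: $361.62
Health insurance premium: $176.71
Total deductions = $511.27 + $350.87 + $193.29 + $943.99 + $96.91 + $100.25 + $361.62 + $176.71 = $2,734.91
Net pay = $8,354.14 − $2,734.91 = $5,619.23

$5,619.23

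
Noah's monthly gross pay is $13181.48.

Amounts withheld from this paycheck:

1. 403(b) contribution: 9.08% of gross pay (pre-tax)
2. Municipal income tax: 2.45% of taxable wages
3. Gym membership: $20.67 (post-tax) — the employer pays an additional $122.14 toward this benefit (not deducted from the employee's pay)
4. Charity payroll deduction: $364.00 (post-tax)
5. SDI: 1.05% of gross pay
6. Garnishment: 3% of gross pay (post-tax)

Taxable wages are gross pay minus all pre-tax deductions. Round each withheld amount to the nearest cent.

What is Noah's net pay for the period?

$10772.46

403(b) contribution: $13181.48 × 0.0908 = $1196.88
Taxable wages = $13181.48 − $1196.88 = $11984.60
Municipal income tax: $11984.60 × 0.0245 = $293.62
SDI: $13181.48 × 0.0105 = $138.41
Charity payroll deduction: $364.00
Garnishment: $13181.48 × 0.03 = $395.44
Gym membership: $20.67
(Employer's $122.14 toward gym membership is not withheld from the employee.)
Total deductions = $1196.88 + $293.62 + $138.41 + $364.00 + $395.44 + $20.67 = $2409.02
Net pay = $13181.48 − $2409.02 = $10772.46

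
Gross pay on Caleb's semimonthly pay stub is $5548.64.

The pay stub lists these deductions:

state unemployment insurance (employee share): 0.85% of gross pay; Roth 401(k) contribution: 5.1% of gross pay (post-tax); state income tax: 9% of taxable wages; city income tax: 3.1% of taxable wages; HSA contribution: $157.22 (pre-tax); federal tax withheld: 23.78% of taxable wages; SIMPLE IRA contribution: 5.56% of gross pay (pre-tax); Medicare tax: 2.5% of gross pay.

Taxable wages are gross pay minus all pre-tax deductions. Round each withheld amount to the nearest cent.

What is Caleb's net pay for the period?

SIMPLE IRA contribution: $5548.64 × 0.0556 = $308.50
HSA contribution: $157.22
Pre-tax total = $308.50 + $157.22 = $465.72
Taxable wages = $5548.64 − $465.72 = $5082.92
State income tax: $5082.92 × 0.09 = $457.46
Federal tax withheld: $5082.92 × 0.2378 = $1208.72
City income tax: $5082.92 × 0.031 = $157.57
State unemployment insurance (employee share): $5548.64 × 0.0085 = $47.16
Medicare tax: $5548.64 × 0.025 = $138.72
Roth 401(k) contribution: $5548.64 × 0.051 = $282.98
Total deductions = $308.50 + $157.22 + $457.46 + $1208.72 + $157.57 + $47.16 + $138.72 + $282.98 = $2758.33
Net pay = $5548.64 − $2758.33 = $2790.31

$2790.31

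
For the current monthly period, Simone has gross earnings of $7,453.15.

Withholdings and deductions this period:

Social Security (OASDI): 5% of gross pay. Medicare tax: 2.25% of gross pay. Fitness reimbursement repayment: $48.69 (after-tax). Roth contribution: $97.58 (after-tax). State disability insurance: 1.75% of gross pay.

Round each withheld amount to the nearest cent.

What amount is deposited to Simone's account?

Social Security (OASDI): $7,453.15 × 0.05 = $372.66
State disability insurance: $7,453.15 × 0.0175 = $130.43
Medicare tax: $7,453.15 × 0.0225 = $167.70
Roth contribution: $97.58
Fitness reimbursement repayment: $48.69
Total deductions = $372.66 + $130.43 + $167.70 + $97.58 + $48.69 = $817.06
Net pay = $7,453.15 − $817.06 = $6,636.09

$6,636.09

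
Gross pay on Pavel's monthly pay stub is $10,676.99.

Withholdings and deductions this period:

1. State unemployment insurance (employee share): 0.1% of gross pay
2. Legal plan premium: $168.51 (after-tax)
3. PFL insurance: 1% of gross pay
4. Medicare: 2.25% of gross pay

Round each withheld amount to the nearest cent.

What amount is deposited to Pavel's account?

$10,150.80

PFL insurance: $10,676.99 × 0.01 = $106.77
Medicare: $10,676.99 × 0.0225 = $240.23
State unemployment insurance (employee share): $10,676.99 × 0.001 = $10.68
Legal plan premium: $168.51
Total deductions = $106.77 + $240.23 + $10.68 + $168.51 = $526.19
Net pay = $10,676.99 − $526.19 = $10,150.80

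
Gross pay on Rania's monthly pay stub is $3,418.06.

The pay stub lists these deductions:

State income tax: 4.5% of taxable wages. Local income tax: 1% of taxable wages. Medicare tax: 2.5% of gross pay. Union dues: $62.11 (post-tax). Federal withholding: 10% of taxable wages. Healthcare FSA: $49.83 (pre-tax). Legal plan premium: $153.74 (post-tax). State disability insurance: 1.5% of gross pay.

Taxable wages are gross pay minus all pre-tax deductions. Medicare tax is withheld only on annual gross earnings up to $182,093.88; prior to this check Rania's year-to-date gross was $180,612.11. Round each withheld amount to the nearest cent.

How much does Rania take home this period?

$2,542.00

Healthcare FSA: $49.83
Taxable wages = $3,418.06 − $49.83 = $3,368.23
Local income tax: $3,368.23 × 0.01 = $33.68
Federal withholding: $3,368.23 × 0.1 = $336.82
State income tax: $3,368.23 × 0.045 = $151.57
Medicare tax: only $182,093.88 − $180,612.11 = $1,481.77 of this check is subject → $1,481.77 × 0.025 = $37.04
State disability insurance: $3,418.06 × 0.015 = $51.27
Union dues: $62.11
Legal plan premium: $153.74
Total deductions = $49.83 + $33.68 + $336.82 + $151.57 + $37.04 + $51.27 + $62.11 + $153.74 = $876.06
Net pay = $3,418.06 − $876.06 = $2,542.00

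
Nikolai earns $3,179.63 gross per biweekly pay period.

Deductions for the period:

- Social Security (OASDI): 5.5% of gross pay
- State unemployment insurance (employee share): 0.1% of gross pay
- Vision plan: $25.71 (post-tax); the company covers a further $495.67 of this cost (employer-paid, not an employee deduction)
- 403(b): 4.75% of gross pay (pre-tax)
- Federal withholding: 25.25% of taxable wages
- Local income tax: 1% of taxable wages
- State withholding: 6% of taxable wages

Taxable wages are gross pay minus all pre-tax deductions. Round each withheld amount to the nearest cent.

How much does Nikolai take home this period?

$1,848.10

403(b): $3,179.63 × 0.0475 = $151.03
Taxable wages = $3,179.63 − $151.03 = $3,028.60
State withholding: $3,028.60 × 0.06 = $181.72
Federal withholding: $3,028.60 × 0.2525 = $764.72
Local income tax: $3,028.60 × 0.01 = $30.29
Social Security (OASDI): $3,179.63 × 0.055 = $174.88
State unemployment insurance (employee share): $3,179.63 × 0.001 = $3.18
Vision plan: $25.71
(Employer's $495.67 toward vision plan is not withheld from the employee.)
Total deductions = $151.03 + $181.72 + $764.72 + $30.29 + $174.88 + $3.18 + $25.71 = $1,331.53
Net pay = $3,179.63 − $1,331.53 = $1,848.10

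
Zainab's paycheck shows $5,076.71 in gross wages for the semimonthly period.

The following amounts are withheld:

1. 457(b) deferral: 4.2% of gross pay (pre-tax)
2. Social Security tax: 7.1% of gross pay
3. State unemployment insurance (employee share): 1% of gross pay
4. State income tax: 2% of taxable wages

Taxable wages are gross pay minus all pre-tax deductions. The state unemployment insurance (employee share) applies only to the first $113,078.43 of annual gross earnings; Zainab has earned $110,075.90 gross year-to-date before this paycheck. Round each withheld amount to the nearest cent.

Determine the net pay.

$4,375.74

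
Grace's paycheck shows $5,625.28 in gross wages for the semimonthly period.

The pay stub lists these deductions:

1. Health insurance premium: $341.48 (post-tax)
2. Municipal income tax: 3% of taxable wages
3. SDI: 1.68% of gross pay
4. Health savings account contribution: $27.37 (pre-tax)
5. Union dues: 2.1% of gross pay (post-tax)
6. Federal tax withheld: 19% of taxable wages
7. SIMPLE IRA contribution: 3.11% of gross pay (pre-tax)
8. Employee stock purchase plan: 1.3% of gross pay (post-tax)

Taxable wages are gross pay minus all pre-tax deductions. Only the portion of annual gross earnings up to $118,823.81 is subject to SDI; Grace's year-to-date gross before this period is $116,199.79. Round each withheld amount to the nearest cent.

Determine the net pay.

$3,653.09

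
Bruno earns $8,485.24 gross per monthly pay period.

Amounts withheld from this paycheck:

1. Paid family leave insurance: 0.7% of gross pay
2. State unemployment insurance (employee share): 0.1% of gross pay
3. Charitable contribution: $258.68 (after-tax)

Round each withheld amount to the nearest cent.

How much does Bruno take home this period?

$8,158.67

State unemployment insurance (employee share): $8,485.24 × 0.001 = $8.49
Paid family leave insurance: $8,485.24 × 0.007 = $59.40
Charitable contribution: $258.68
Total deductions = $8.49 + $59.40 + $258.68 = $326.57
Net pay = $8,485.24 − $326.57 = $8,158.67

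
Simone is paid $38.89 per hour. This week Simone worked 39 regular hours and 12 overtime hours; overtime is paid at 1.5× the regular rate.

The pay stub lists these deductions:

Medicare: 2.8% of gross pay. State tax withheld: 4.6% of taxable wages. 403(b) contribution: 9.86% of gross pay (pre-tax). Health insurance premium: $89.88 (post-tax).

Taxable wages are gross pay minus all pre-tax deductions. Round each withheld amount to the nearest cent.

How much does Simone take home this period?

Regular pay: 39 × $38.89 = $1,516.71
Overtime pay: 12 × $38.89 × 1.5 = $700.02
Gross pay = $1,516.71 + $700.02 = $2,216.73
403(b) contribution: $2,216.73 × 0.0986 = $218.57
Taxable wages = $2,216.73 − $218.57 = $1,998.16
State tax withheld: $1,998.16 × 0.046 = $91.92
Medicare: $2,216.73 × 0.028 = $62.07
Health insurance premium: $89.88
Total deductions = $218.57 + $91.92 + $62.07 + $89.88 = $462.44
Net pay = $2,216.73 − $462.44 = $1,754.29

$1,754.29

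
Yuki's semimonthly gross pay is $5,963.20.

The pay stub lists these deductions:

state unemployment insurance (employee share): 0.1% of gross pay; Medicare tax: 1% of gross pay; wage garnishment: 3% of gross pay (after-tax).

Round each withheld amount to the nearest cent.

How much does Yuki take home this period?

$5,718.71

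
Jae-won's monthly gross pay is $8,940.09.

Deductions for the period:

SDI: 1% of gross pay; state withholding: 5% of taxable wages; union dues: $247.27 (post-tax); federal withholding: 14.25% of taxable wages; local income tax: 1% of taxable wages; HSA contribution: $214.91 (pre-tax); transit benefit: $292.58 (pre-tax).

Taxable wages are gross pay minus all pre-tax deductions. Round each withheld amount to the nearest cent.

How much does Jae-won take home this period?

HSA contribution: $214.91
Transit benefit: $292.58
Pre-tax total = $214.91 + $292.58 = $507.49
Taxable wages = $8,940.09 − $507.49 = $8,432.60
State withholding: $8,432.60 × 0.05 = $421.63
Federal withholding: $8,432.60 × 0.1425 = $1,201.65
Local income tax: $8,432.60 × 0.01 = $84.33
SDI: $8,940.09 × 0.01 = $89.40
Union dues: $247.27
Total deductions = $214.91 + $292.58 + $421.63 + $1,201.65 + $84.33 + $89.40 + $247.27 = $2,551.77
Net pay = $8,940.09 − $2,551.77 = $6,388.32

$6,388.32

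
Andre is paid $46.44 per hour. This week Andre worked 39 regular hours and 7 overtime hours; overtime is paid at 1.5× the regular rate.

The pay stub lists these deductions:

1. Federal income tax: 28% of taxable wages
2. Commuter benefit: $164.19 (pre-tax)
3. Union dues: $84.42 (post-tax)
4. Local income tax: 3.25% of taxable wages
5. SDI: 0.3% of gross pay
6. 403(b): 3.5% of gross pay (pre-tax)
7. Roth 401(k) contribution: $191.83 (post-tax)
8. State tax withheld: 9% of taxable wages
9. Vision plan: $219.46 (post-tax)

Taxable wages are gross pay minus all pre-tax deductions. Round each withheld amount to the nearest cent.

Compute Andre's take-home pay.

Regular pay: 39 × $46.44 = $1811.16
Overtime pay: 7 × $46.44 × 1.5 = $487.62
Gross pay = $1811.16 + $487.62 = $2298.78
Commuter benefit: $164.19
403(b): $2298.78 × 0.035 = $80.46
Pre-tax total = $164.19 + $80.46 = $244.65
Taxable wages = $2298.78 − $244.65 = $2054.13
Federal income tax: $2054.13 × 0.28 = $575.16
Local income tax: $2054.13 × 0.0325 = $66.76
State tax withheld: $2054.13 × 0.09 = $184.87
SDI: $2298.78 × 0.003 = $6.90
Roth 401(k) contribution: $191.83
Union dues: $84.42
Vision plan: $219.46
Total deductions = $164.19 + $80.46 + $575.16 + $66.76 + $184.87 + $6.90 + $191.83 + $84.42 + $219.46 = $1574.05
Net pay = $2298.78 − $1574.05 = $724.73

$724.73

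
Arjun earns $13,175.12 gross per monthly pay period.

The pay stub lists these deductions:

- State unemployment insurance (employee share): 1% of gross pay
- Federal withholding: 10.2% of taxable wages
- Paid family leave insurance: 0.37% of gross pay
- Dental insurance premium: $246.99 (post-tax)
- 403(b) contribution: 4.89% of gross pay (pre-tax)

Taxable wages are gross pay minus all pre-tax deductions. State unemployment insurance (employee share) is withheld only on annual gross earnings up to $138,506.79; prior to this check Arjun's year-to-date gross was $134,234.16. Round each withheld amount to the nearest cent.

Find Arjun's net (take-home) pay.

403(b) contribution: $13,175.12 × 0.0489 = $644.26
Taxable wages = $13,175.12 − $644.26 = $12,530.86
Federal withholding: $12,530.86 × 0.102 = $1,278.15
Paid family leave insurance: $13,175.12 × 0.0037 = $48.75
State unemployment insurance (employee share): only $138,506.79 − $134,234.16 = $4,272.63 of this check is subject → $4,272.63 × 0.01 = $42.73
Dental insurance premium: $246.99
Total deductions = $644.26 + $1,278.15 + $48.75 + $42.73 + $246.99 = $2,260.88
Net pay = $13,175.12 − $2,260.88 = $10,914.24

$10,914.24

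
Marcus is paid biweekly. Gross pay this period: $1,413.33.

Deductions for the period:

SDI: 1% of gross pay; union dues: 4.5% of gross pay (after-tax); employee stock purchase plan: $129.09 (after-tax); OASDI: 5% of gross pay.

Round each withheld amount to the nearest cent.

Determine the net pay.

OASDI: $1,413.33 × 0.05 = $70.67
SDI: $1,413.33 × 0.01 = $14.13
Employee stock purchase plan: $129.09
Union dues: $1,413.33 × 0.045 = $63.60
Total deductions = $70.67 + $14.13 + $129.09 + $63.60 = $277.49
Net pay = $1,413.33 − $277.49 = $1,135.84

$1,135.84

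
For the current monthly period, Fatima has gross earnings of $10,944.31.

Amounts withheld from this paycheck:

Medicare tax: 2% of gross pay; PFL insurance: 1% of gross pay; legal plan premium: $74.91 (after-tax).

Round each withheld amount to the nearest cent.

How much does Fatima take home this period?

Medicare tax: $10,944.31 × 0.02 = $218.89
PFL insurance: $10,944.31 × 0.01 = $109.44
Legal plan premium: $74.91
Total deductions = $218.89 + $109.44 + $74.91 = $403.24
Net pay = $10,944.31 − $403.24 = $10,541.07

$10,541.07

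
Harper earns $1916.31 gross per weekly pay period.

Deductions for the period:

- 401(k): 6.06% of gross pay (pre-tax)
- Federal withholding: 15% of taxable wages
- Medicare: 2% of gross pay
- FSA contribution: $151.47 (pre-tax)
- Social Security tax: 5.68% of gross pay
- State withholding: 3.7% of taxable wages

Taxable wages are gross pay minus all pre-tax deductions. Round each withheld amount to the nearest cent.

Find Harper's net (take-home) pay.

401(k): $1916.31 × 0.0606 = $116.13
FSA contribution: $151.47
Pre-tax total = $116.13 + $151.47 = $267.60
Taxable wages = $1916.31 − $267.60 = $1648.71
State withholding: $1648.71 × 0.037 = $61.00
Federal withholding: $1648.71 × 0.15 = $247.31
Medicare: $1916.31 × 0.02 = $38.33
Social Security tax: $1916.31 × 0.0568 = $108.85
Total deductions = $116.13 + $151.47 + $61.00 + $247.31 + $38.33 + $108.85 = $723.09
Net pay = $1916.31 − $723.09 = $1193.22

$1193.22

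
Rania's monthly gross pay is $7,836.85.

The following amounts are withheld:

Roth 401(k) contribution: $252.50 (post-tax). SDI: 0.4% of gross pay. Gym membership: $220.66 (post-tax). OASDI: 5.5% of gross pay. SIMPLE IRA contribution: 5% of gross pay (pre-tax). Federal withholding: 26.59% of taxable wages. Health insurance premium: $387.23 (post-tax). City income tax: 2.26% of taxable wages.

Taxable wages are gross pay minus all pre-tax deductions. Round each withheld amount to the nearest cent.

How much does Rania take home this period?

$3,974.35

SIMPLE IRA contribution: $7,836.85 × 0.05 = $391.84
Taxable wages = $7,836.85 − $391.84 = $7,445.01
City income tax: $7,445.01 × 0.0226 = $168.26
Federal withholding: $7,445.01 × 0.2659 = $1,979.63
SDI: $7,836.85 × 0.004 = $31.35
OASDI: $7,836.85 × 0.055 = $431.03
Roth 401(k) contribution: $252.50
Health insurance premium: $387.23
Gym membership: $220.66
Total deductions = $391.84 + $168.26 + $1,979.63 + $31.35 + $431.03 + $252.50 + $387.23 + $220.66 = $3,862.50
Net pay = $7,836.85 − $3,862.50 = $3,974.35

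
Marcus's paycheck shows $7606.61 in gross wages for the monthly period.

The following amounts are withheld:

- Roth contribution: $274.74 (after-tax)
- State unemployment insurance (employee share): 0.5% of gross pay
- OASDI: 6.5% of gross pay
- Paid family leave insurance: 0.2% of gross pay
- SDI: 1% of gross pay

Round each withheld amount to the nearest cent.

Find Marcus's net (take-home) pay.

$6708.13

Paid family leave insurance: $7606.61 × 0.002 = $15.21
SDI: $7606.61 × 0.01 = $76.07
State unemployment insurance (employee share): $7606.61 × 0.005 = $38.03
OASDI: $7606.61 × 0.065 = $494.43
Roth contribution: $274.74
Total deductions = $15.21 + $76.07 + $38.03 + $494.43 + $274.74 = $898.48
Net pay = $7606.61 − $898.48 = $6708.13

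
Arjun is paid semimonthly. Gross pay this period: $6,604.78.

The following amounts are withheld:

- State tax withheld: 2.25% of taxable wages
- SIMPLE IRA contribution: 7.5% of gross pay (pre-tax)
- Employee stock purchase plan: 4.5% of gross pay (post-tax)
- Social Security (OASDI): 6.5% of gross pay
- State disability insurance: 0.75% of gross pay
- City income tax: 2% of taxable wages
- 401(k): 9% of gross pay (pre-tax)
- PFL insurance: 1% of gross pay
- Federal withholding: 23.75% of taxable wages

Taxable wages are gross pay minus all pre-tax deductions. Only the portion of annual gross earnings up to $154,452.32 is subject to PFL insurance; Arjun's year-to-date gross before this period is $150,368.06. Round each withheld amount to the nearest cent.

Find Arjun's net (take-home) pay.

$3,153.88

401(k): $6,604.78 × 0.09 = $594.43
SIMPLE IRA contribution: $6,604.78 × 0.075 = $495.36
Pre-tax total = $594.43 + $495.36 = $1,089.79
Taxable wages = $6,604.78 − $1,089.79 = $5,514.99
State tax withheld: $5,514.99 × 0.0225 = $124.09
Federal withholding: $5,514.99 × 0.2375 = $1,309.81
City income tax: $5,514.99 × 0.02 = $110.30
State disability insurance: $6,604.78 × 0.0075 = $49.54
Social Security (OASDI): $6,604.78 × 0.065 = $429.31
PFL insurance: only $154,452.32 − $150,368.06 = $4,084.26 of this check is subject → $4,084.26 × 0.01 = $40.84
Employee stock purchase plan: $6,604.78 × 0.045 = $297.22
Total deductions = $594.43 + $495.36 + $124.09 + $1,309.81 + $110.30 + $49.54 + $429.31 + $40.84 + $297.22 = $3,450.90
Net pay = $6,604.78 − $3,450.90 = $3,153.88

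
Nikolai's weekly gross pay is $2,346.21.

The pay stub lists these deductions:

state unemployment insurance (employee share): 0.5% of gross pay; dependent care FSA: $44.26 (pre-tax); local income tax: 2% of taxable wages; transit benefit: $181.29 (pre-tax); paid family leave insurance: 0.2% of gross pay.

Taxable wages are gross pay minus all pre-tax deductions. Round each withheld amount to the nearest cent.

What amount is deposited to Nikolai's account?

$2,061.83

Transit benefit: $181.29
Dependent care FSA: $44.26
Pre-tax total = $181.29 + $44.26 = $225.55
Taxable wages = $2,346.21 − $225.55 = $2,120.66
Local income tax: $2,120.66 × 0.02 = $42.41
Paid family leave insurance: $2,346.21 × 0.002 = $4.69
State unemployment insurance (employee share): $2,346.21 × 0.005 = $11.73
Total deductions = $181.29 + $44.26 + $42.41 + $4.69 + $11.73 = $284.38
Net pay = $2,346.21 − $284.38 = $2,061.83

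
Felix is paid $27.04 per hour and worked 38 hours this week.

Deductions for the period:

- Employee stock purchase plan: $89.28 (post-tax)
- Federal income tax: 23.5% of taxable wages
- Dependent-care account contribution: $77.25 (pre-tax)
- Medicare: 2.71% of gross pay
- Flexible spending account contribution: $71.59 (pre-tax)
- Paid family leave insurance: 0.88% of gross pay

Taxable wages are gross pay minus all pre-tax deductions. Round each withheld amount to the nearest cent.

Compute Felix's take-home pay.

$546.02

Gross pay: 38 × $27.04 = $1027.52
Dependent-care account contribution: $77.25
Flexible spending account contribution: $71.59
Pre-tax total = $77.25 + $71.59 = $148.84
Taxable wages = $1027.52 − $148.84 = $878.68
Federal income tax: $878.68 × 0.235 = $206.49
Medicare: $1027.52 × 0.0271 = $27.85
Paid family leave insurance: $1027.52 × 0.0088 = $9.04
Employee stock purchase plan: $89.28
Total deductions = $77.25 + $71.59 + $206.49 + $27.85 + $9.04 + $89.28 = $481.50
Net pay = $1027.52 − $481.50 = $546.02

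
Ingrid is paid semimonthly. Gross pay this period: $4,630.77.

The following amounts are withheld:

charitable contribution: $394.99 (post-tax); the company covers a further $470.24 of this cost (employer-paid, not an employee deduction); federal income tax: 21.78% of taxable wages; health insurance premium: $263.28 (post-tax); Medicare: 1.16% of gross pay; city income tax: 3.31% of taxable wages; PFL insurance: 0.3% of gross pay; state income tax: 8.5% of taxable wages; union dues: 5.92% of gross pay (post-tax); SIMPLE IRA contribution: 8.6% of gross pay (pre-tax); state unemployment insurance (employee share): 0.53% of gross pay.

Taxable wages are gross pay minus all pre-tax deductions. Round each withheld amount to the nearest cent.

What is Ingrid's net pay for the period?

SIMPLE IRA contribution: $4,630.77 × 0.086 = $398.25
Taxable wages = $4,630.77 − $398.25 = $4,232.52
City income tax: $4,232.52 × 0.0331 = $140.10
Federal income tax: $4,232.52 × 0.2178 = $921.84
State income tax: $4,232.52 × 0.085 = $359.76
State unemployment insurance (employee share): $4,630.77 × 0.0053 = $24.54
PFL insurance: $4,630.77 × 0.003 = $13.89
Medicare: $4,630.77 × 0.0116 = $53.72
Health insurance premium: $263.28
Union dues: $4,630.77 × 0.0592 = $274.14
Charitable contribution: $394.99
(Employer's $470.24 toward charitable contribution is not withheld from the employee.)
Total deductions = $398.25 + $140.10 + $921.84 + $359.76 + $24.54 + $13.89 + $53.72 + $263.28 + $274.14 + $394.99 = $2,844.51
Net pay = $4,630.77 − $2,844.51 = $1,786.26

$1,786.26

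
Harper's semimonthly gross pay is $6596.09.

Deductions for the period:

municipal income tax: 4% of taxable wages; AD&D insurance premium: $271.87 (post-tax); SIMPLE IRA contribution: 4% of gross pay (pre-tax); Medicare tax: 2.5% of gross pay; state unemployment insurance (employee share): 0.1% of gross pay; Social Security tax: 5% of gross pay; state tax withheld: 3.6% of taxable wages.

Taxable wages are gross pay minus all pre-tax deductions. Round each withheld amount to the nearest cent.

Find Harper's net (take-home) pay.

$5077.83

SIMPLE IRA contribution: $6596.09 × 0.04 = $263.84
Taxable wages = $6596.09 − $263.84 = $6332.25
State tax withheld: $6332.25 × 0.036 = $227.96
Municipal income tax: $6332.25 × 0.04 = $253.29
Medicare tax: $6596.09 × 0.025 = $164.90
Social Security tax: $6596.09 × 0.05 = $329.80
State unemployment insurance (employee share): $6596.09 × 0.001 = $6.60
AD&D insurance premium: $271.87
Total deductions = $263.84 + $227.96 + $253.29 + $164.90 + $329.80 + $6.60 + $271.87 = $1518.26
Net pay = $6596.09 − $1518.26 = $5077.83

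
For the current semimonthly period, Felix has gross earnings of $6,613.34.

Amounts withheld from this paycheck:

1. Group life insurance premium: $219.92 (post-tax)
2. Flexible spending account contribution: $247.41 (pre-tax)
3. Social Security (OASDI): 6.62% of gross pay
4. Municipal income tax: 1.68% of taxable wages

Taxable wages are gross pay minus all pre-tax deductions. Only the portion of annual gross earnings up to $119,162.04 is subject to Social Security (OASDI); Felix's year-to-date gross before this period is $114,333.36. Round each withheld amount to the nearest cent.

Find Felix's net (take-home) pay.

Flexible spending account contribution: $247.41
Taxable wages = $6,613.34 − $247.41 = $6,365.93
Municipal income tax: $6,365.93 × 0.0168 = $106.95
Social Security (OASDI): only $119,162.04 − $114,333.36 = $4,828.68 of this check is subject → $4,828.68 × 0.0662 = $319.66
Group life insurance premium: $219.92
Total deductions = $247.41 + $106.95 + $319.66 + $219.92 = $893.94
Net pay = $6,613.34 − $893.94 = $5,719.40

$5,719.40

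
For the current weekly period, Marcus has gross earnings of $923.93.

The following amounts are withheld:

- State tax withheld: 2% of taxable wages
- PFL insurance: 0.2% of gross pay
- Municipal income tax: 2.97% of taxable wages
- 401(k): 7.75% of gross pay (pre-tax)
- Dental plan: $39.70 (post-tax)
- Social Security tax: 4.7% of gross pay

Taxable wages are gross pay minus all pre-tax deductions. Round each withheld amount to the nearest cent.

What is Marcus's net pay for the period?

401(k): $923.93 × 0.0775 = $71.60
Taxable wages = $923.93 − $71.60 = $852.33
State tax withheld: $852.33 × 0.02 = $17.05
Municipal income tax: $852.33 × 0.0297 = $25.31
PFL insurance: $923.93 × 0.002 = $1.85
Social Security tax: $923.93 × 0.047 = $43.42
Dental plan: $39.70
Total deductions = $71.60 + $17.05 + $25.31 + $1.85 + $43.42 + $39.70 = $198.93
Net pay = $923.93 − $198.93 = $725.00

$725.00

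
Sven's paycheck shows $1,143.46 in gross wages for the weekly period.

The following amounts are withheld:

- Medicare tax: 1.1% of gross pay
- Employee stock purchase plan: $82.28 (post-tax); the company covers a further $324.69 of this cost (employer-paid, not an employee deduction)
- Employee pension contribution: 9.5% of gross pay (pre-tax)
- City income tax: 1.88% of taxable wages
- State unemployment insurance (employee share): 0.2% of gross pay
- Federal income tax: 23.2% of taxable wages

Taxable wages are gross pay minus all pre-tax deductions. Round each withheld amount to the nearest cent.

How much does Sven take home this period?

Employee pension contribution: $1,143.46 × 0.095 = $108.63
Taxable wages = $1,143.46 − $108.63 = $1,034.83
Federal income tax: $1,034.83 × 0.232 = $240.08
City income tax: $1,034.83 × 0.0188 = $19.45
State unemployment insurance (employee share): $1,143.46 × 0.002 = $2.29
Medicare tax: $1,143.46 × 0.011 = $12.58
Employee stock purchase plan: $82.28
(Employer's $324.69 toward employee stock purchase plan is not withheld from the employee.)
Total deductions = $108.63 + $240.08 + $19.45 + $2.29 + $12.58 + $82.28 = $465.31
Net pay = $1,143.46 − $465.31 = $678.15

$678.15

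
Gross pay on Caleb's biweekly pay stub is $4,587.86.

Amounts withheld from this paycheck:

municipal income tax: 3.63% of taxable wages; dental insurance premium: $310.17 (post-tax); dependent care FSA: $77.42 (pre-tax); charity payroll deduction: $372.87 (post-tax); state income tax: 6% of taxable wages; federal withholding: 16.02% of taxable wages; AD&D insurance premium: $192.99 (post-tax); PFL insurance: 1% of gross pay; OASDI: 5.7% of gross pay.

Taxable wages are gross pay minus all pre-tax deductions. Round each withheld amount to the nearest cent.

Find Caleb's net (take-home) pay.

$2,170.09

Dependent care FSA: $77.42
Taxable wages = $4,587.86 − $77.42 = $4,510.44
Municipal income tax: $4,510.44 × 0.0363 = $163.73
Federal withholding: $4,510.44 × 0.1602 = $722.57
State income tax: $4,510.44 × 0.06 = $270.63
OASDI: $4,587.86 × 0.057 = $261.51
PFL insurance: $4,587.86 × 0.01 = $45.88
Dental insurance premium: $310.17
Charity payroll deduction: $372.87
AD&D insurance premium: $192.99
Total deductions = $77.42 + $163.73 + $722.57 + $270.63 + $261.51 + $45.88 + $310.17 + $372.87 + $192.99 = $2,417.77
Net pay = $4,587.86 − $2,417.77 = $2,170.09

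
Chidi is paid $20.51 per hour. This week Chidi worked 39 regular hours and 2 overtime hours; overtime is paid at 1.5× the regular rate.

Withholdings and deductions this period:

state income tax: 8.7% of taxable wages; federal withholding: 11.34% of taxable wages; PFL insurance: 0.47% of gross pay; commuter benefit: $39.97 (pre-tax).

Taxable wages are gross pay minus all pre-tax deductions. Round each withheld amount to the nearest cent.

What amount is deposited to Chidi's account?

Regular pay: 39 × $20.51 = $799.89
Overtime pay: 2 × $20.51 × 1.5 = $61.53
Gross pay = $799.89 + $61.53 = $861.42
Commuter benefit: $39.97
Taxable wages = $861.42 − $39.97 = $821.45
State income tax: $821.45 × 0.087 = $71.47
Federal withholding: $821.45 × 0.1134 = $93.15
PFL insurance: $861.42 × 0.0047 = $4.05
Total deductions = $39.97 + $71.47 + $93.15 + $4.05 = $208.64
Net pay = $861.42 − $208.64 = $652.78

$652.78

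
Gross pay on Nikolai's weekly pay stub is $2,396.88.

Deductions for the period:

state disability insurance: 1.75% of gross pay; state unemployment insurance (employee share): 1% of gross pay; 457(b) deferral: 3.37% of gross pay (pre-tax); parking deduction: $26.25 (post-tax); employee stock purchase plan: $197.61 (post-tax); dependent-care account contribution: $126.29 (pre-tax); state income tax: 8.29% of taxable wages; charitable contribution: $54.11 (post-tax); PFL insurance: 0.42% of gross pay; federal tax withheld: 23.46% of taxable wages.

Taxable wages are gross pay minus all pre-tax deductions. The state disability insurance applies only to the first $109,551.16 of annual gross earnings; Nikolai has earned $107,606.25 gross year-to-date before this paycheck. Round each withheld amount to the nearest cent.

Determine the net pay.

$1,148.50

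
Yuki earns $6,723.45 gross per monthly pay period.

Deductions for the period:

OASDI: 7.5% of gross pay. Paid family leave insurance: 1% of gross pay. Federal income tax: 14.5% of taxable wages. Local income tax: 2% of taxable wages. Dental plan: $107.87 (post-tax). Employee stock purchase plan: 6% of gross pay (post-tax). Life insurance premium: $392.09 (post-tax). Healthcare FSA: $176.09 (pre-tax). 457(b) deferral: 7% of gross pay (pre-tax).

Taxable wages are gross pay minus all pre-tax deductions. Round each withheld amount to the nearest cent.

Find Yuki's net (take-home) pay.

457(b) deferral: $6,723.45 × 0.07 = $470.64
Healthcare FSA: $176.09
Pre-tax total = $470.64 + $176.09 = $646.73
Taxable wages = $6,723.45 − $646.73 = $6,076.72
Local income tax: $6,076.72 × 0.02 = $121.53
Federal income tax: $6,076.72 × 0.145 = $881.12
Paid family leave insurance: $6,723.45 × 0.01 = $67.23
OASDI: $6,723.45 × 0.075 = $504.26
Employee stock purchase plan: $6,723.45 × 0.06 = $403.41
Dental plan: $107.87
Life insurance premium: $392.09
Total deductions = $470.64 + $176.09 + $121.53 + $881.12 + $67.23 + $504.26 + $403.41 + $107.87 + $392.09 = $3,124.24
Net pay = $6,723.45 − $3,124.24 = $3,599.21

$3,599.21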